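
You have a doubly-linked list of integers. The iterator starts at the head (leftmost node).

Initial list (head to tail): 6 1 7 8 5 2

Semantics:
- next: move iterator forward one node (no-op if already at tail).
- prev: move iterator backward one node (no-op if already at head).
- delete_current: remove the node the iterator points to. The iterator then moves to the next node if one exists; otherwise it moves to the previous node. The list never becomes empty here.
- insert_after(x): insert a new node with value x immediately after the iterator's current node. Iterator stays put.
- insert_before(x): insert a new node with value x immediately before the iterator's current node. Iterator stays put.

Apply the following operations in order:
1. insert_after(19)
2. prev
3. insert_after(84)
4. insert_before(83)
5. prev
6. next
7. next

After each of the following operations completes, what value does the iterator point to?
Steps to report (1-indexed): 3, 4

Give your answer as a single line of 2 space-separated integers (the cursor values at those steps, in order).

Answer: 6 6

Derivation:
After 1 (insert_after(19)): list=[6, 19, 1, 7, 8, 5, 2] cursor@6
After 2 (prev): list=[6, 19, 1, 7, 8, 5, 2] cursor@6
After 3 (insert_after(84)): list=[6, 84, 19, 1, 7, 8, 5, 2] cursor@6
After 4 (insert_before(83)): list=[83, 6, 84, 19, 1, 7, 8, 5, 2] cursor@6
After 5 (prev): list=[83, 6, 84, 19, 1, 7, 8, 5, 2] cursor@83
After 6 (next): list=[83, 6, 84, 19, 1, 7, 8, 5, 2] cursor@6
After 7 (next): list=[83, 6, 84, 19, 1, 7, 8, 5, 2] cursor@84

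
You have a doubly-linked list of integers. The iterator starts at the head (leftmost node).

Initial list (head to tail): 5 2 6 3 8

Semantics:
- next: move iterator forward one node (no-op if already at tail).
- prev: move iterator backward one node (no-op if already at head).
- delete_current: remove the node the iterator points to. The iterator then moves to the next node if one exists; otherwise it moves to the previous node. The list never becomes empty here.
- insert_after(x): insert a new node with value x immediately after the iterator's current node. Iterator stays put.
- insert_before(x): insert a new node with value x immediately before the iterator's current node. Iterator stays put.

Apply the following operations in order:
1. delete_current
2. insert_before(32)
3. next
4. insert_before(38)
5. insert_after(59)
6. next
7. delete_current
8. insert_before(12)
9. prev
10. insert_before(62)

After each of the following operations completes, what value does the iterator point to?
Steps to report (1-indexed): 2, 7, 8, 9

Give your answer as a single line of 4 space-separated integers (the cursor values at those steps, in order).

After 1 (delete_current): list=[2, 6, 3, 8] cursor@2
After 2 (insert_before(32)): list=[32, 2, 6, 3, 8] cursor@2
After 3 (next): list=[32, 2, 6, 3, 8] cursor@6
After 4 (insert_before(38)): list=[32, 2, 38, 6, 3, 8] cursor@6
After 5 (insert_after(59)): list=[32, 2, 38, 6, 59, 3, 8] cursor@6
After 6 (next): list=[32, 2, 38, 6, 59, 3, 8] cursor@59
After 7 (delete_current): list=[32, 2, 38, 6, 3, 8] cursor@3
After 8 (insert_before(12)): list=[32, 2, 38, 6, 12, 3, 8] cursor@3
After 9 (prev): list=[32, 2, 38, 6, 12, 3, 8] cursor@12
After 10 (insert_before(62)): list=[32, 2, 38, 6, 62, 12, 3, 8] cursor@12

Answer: 2 3 3 12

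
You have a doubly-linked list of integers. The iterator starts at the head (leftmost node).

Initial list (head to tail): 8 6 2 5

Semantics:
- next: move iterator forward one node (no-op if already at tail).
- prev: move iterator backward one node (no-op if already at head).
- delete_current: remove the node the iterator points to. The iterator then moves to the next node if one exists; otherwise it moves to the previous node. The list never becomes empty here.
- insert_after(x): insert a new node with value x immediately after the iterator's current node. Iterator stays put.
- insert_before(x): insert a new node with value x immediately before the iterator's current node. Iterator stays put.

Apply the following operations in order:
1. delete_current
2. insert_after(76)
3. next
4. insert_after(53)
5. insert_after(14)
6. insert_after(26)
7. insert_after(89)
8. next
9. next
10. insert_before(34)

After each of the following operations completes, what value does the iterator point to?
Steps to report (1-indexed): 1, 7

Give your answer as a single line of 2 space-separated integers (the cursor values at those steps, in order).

After 1 (delete_current): list=[6, 2, 5] cursor@6
After 2 (insert_after(76)): list=[6, 76, 2, 5] cursor@6
After 3 (next): list=[6, 76, 2, 5] cursor@76
After 4 (insert_after(53)): list=[6, 76, 53, 2, 5] cursor@76
After 5 (insert_after(14)): list=[6, 76, 14, 53, 2, 5] cursor@76
After 6 (insert_after(26)): list=[6, 76, 26, 14, 53, 2, 5] cursor@76
After 7 (insert_after(89)): list=[6, 76, 89, 26, 14, 53, 2, 5] cursor@76
After 8 (next): list=[6, 76, 89, 26, 14, 53, 2, 5] cursor@89
After 9 (next): list=[6, 76, 89, 26, 14, 53, 2, 5] cursor@26
After 10 (insert_before(34)): list=[6, 76, 89, 34, 26, 14, 53, 2, 5] cursor@26

Answer: 6 76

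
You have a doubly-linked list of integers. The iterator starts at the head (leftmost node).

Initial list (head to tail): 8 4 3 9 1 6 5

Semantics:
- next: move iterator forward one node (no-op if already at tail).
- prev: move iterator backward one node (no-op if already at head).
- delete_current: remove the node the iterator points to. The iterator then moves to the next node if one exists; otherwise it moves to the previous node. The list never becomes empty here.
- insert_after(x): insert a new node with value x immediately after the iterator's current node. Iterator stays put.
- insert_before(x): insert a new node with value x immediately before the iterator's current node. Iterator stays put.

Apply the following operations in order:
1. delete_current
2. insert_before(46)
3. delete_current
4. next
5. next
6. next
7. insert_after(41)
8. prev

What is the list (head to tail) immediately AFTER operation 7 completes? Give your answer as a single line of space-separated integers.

After 1 (delete_current): list=[4, 3, 9, 1, 6, 5] cursor@4
After 2 (insert_before(46)): list=[46, 4, 3, 9, 1, 6, 5] cursor@4
After 3 (delete_current): list=[46, 3, 9, 1, 6, 5] cursor@3
After 4 (next): list=[46, 3, 9, 1, 6, 5] cursor@9
After 5 (next): list=[46, 3, 9, 1, 6, 5] cursor@1
After 6 (next): list=[46, 3, 9, 1, 6, 5] cursor@6
After 7 (insert_after(41)): list=[46, 3, 9, 1, 6, 41, 5] cursor@6

Answer: 46 3 9 1 6 41 5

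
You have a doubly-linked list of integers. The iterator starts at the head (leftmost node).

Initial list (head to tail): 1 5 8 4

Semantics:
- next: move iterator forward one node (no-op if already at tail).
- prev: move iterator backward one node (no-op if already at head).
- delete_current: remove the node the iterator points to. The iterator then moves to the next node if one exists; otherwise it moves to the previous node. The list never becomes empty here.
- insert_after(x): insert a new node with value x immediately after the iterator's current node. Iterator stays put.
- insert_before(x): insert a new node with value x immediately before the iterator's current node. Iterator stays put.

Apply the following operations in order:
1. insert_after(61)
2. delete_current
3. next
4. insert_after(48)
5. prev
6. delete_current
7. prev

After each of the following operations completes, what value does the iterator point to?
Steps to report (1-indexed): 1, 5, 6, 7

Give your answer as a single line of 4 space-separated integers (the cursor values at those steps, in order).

Answer: 1 61 5 5

Derivation:
After 1 (insert_after(61)): list=[1, 61, 5, 8, 4] cursor@1
After 2 (delete_current): list=[61, 5, 8, 4] cursor@61
After 3 (next): list=[61, 5, 8, 4] cursor@5
After 4 (insert_after(48)): list=[61, 5, 48, 8, 4] cursor@5
After 5 (prev): list=[61, 5, 48, 8, 4] cursor@61
After 6 (delete_current): list=[5, 48, 8, 4] cursor@5
After 7 (prev): list=[5, 48, 8, 4] cursor@5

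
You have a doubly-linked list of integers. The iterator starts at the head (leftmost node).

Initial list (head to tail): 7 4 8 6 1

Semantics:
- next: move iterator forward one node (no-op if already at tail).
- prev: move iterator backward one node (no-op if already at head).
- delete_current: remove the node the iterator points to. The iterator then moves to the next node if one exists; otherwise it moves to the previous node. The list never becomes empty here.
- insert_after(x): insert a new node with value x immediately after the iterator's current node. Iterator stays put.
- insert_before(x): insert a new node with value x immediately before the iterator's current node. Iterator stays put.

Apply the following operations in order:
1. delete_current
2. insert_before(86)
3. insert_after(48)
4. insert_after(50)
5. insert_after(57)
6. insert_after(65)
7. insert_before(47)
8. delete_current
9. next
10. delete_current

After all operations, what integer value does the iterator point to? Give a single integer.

After 1 (delete_current): list=[4, 8, 6, 1] cursor@4
After 2 (insert_before(86)): list=[86, 4, 8, 6, 1] cursor@4
After 3 (insert_after(48)): list=[86, 4, 48, 8, 6, 1] cursor@4
After 4 (insert_after(50)): list=[86, 4, 50, 48, 8, 6, 1] cursor@4
After 5 (insert_after(57)): list=[86, 4, 57, 50, 48, 8, 6, 1] cursor@4
After 6 (insert_after(65)): list=[86, 4, 65, 57, 50, 48, 8, 6, 1] cursor@4
After 7 (insert_before(47)): list=[86, 47, 4, 65, 57, 50, 48, 8, 6, 1] cursor@4
After 8 (delete_current): list=[86, 47, 65, 57, 50, 48, 8, 6, 1] cursor@65
After 9 (next): list=[86, 47, 65, 57, 50, 48, 8, 6, 1] cursor@57
After 10 (delete_current): list=[86, 47, 65, 50, 48, 8, 6, 1] cursor@50

Answer: 50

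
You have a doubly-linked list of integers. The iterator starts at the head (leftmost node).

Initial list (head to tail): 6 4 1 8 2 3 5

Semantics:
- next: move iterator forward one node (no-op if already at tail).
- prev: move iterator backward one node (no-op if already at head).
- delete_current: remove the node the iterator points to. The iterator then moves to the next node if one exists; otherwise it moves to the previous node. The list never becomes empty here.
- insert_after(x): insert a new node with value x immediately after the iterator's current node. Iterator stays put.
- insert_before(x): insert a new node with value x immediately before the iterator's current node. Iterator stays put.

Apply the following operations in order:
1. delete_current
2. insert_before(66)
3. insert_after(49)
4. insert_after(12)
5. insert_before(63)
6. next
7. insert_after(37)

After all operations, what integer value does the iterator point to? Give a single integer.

After 1 (delete_current): list=[4, 1, 8, 2, 3, 5] cursor@4
After 2 (insert_before(66)): list=[66, 4, 1, 8, 2, 3, 5] cursor@4
After 3 (insert_after(49)): list=[66, 4, 49, 1, 8, 2, 3, 5] cursor@4
After 4 (insert_after(12)): list=[66, 4, 12, 49, 1, 8, 2, 3, 5] cursor@4
After 5 (insert_before(63)): list=[66, 63, 4, 12, 49, 1, 8, 2, 3, 5] cursor@4
After 6 (next): list=[66, 63, 4, 12, 49, 1, 8, 2, 3, 5] cursor@12
After 7 (insert_after(37)): list=[66, 63, 4, 12, 37, 49, 1, 8, 2, 3, 5] cursor@12

Answer: 12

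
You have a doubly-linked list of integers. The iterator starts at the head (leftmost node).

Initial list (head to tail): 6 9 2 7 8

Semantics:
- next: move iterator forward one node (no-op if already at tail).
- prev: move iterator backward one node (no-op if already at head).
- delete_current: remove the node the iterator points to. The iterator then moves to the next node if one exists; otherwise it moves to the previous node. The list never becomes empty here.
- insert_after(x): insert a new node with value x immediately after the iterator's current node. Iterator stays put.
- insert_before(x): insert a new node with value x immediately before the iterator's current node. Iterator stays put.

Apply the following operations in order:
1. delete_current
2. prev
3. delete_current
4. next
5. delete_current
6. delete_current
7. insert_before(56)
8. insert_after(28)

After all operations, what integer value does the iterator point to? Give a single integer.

Answer: 2

Derivation:
After 1 (delete_current): list=[9, 2, 7, 8] cursor@9
After 2 (prev): list=[9, 2, 7, 8] cursor@9
After 3 (delete_current): list=[2, 7, 8] cursor@2
After 4 (next): list=[2, 7, 8] cursor@7
After 5 (delete_current): list=[2, 8] cursor@8
After 6 (delete_current): list=[2] cursor@2
After 7 (insert_before(56)): list=[56, 2] cursor@2
After 8 (insert_after(28)): list=[56, 2, 28] cursor@2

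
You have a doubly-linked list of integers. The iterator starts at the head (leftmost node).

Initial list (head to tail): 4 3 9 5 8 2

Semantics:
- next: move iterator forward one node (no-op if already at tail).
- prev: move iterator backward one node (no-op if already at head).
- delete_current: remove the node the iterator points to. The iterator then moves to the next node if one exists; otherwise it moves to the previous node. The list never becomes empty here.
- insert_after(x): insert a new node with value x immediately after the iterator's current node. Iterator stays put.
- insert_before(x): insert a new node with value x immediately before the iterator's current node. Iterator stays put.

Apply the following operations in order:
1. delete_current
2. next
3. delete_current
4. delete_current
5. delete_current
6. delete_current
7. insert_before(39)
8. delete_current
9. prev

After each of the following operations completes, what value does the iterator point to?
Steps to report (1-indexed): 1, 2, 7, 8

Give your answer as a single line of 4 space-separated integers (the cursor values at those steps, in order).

Answer: 3 9 3 39

Derivation:
After 1 (delete_current): list=[3, 9, 5, 8, 2] cursor@3
After 2 (next): list=[3, 9, 5, 8, 2] cursor@9
After 3 (delete_current): list=[3, 5, 8, 2] cursor@5
After 4 (delete_current): list=[3, 8, 2] cursor@8
After 5 (delete_current): list=[3, 2] cursor@2
After 6 (delete_current): list=[3] cursor@3
After 7 (insert_before(39)): list=[39, 3] cursor@3
After 8 (delete_current): list=[39] cursor@39
After 9 (prev): list=[39] cursor@39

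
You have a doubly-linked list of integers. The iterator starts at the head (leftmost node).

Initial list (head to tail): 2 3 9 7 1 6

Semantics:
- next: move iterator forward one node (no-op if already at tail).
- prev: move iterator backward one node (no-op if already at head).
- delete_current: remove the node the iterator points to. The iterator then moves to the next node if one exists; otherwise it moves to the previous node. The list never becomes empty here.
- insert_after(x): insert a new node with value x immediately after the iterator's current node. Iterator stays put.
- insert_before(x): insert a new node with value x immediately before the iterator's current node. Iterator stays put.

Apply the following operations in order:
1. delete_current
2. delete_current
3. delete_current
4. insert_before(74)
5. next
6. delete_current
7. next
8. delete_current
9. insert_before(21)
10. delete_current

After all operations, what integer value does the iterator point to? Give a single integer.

After 1 (delete_current): list=[3, 9, 7, 1, 6] cursor@3
After 2 (delete_current): list=[9, 7, 1, 6] cursor@9
After 3 (delete_current): list=[7, 1, 6] cursor@7
After 4 (insert_before(74)): list=[74, 7, 1, 6] cursor@7
After 5 (next): list=[74, 7, 1, 6] cursor@1
After 6 (delete_current): list=[74, 7, 6] cursor@6
After 7 (next): list=[74, 7, 6] cursor@6
After 8 (delete_current): list=[74, 7] cursor@7
After 9 (insert_before(21)): list=[74, 21, 7] cursor@7
After 10 (delete_current): list=[74, 21] cursor@21

Answer: 21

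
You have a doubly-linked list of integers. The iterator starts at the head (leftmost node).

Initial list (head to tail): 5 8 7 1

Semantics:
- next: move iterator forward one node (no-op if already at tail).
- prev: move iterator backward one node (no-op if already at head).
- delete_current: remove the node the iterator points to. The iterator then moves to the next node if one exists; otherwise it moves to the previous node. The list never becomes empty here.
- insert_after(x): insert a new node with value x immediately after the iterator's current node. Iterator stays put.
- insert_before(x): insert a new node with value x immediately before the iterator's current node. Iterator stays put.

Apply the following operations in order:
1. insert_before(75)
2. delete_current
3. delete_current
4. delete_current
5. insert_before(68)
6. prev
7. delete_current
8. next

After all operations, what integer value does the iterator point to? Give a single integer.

Answer: 1

Derivation:
After 1 (insert_before(75)): list=[75, 5, 8, 7, 1] cursor@5
After 2 (delete_current): list=[75, 8, 7, 1] cursor@8
After 3 (delete_current): list=[75, 7, 1] cursor@7
After 4 (delete_current): list=[75, 1] cursor@1
After 5 (insert_before(68)): list=[75, 68, 1] cursor@1
After 6 (prev): list=[75, 68, 1] cursor@68
After 7 (delete_current): list=[75, 1] cursor@1
After 8 (next): list=[75, 1] cursor@1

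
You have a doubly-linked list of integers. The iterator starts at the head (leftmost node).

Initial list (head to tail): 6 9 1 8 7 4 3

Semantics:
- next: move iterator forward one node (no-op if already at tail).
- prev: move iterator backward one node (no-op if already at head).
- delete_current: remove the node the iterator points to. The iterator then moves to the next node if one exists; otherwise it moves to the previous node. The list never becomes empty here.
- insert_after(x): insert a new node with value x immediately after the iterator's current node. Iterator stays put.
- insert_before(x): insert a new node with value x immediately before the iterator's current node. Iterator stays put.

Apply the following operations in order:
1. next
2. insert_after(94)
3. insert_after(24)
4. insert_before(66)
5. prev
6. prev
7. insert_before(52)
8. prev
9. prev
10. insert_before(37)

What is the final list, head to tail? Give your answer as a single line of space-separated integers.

After 1 (next): list=[6, 9, 1, 8, 7, 4, 3] cursor@9
After 2 (insert_after(94)): list=[6, 9, 94, 1, 8, 7, 4, 3] cursor@9
After 3 (insert_after(24)): list=[6, 9, 24, 94, 1, 8, 7, 4, 3] cursor@9
After 4 (insert_before(66)): list=[6, 66, 9, 24, 94, 1, 8, 7, 4, 3] cursor@9
After 5 (prev): list=[6, 66, 9, 24, 94, 1, 8, 7, 4, 3] cursor@66
After 6 (prev): list=[6, 66, 9, 24, 94, 1, 8, 7, 4, 3] cursor@6
After 7 (insert_before(52)): list=[52, 6, 66, 9, 24, 94, 1, 8, 7, 4, 3] cursor@6
After 8 (prev): list=[52, 6, 66, 9, 24, 94, 1, 8, 7, 4, 3] cursor@52
After 9 (prev): list=[52, 6, 66, 9, 24, 94, 1, 8, 7, 4, 3] cursor@52
After 10 (insert_before(37)): list=[37, 52, 6, 66, 9, 24, 94, 1, 8, 7, 4, 3] cursor@52

Answer: 37 52 6 66 9 24 94 1 8 7 4 3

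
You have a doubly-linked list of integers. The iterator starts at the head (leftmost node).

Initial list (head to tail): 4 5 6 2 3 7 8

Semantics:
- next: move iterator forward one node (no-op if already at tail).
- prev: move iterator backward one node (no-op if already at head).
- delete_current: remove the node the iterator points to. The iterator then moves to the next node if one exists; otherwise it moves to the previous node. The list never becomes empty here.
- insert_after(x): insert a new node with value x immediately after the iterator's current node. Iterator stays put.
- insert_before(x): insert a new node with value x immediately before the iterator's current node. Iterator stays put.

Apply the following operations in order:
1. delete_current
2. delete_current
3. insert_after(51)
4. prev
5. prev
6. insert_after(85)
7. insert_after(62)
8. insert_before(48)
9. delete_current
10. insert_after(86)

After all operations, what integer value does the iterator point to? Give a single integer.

Answer: 62

Derivation:
After 1 (delete_current): list=[5, 6, 2, 3, 7, 8] cursor@5
After 2 (delete_current): list=[6, 2, 3, 7, 8] cursor@6
After 3 (insert_after(51)): list=[6, 51, 2, 3, 7, 8] cursor@6
After 4 (prev): list=[6, 51, 2, 3, 7, 8] cursor@6
After 5 (prev): list=[6, 51, 2, 3, 7, 8] cursor@6
After 6 (insert_after(85)): list=[6, 85, 51, 2, 3, 7, 8] cursor@6
After 7 (insert_after(62)): list=[6, 62, 85, 51, 2, 3, 7, 8] cursor@6
After 8 (insert_before(48)): list=[48, 6, 62, 85, 51, 2, 3, 7, 8] cursor@6
After 9 (delete_current): list=[48, 62, 85, 51, 2, 3, 7, 8] cursor@62
After 10 (insert_after(86)): list=[48, 62, 86, 85, 51, 2, 3, 7, 8] cursor@62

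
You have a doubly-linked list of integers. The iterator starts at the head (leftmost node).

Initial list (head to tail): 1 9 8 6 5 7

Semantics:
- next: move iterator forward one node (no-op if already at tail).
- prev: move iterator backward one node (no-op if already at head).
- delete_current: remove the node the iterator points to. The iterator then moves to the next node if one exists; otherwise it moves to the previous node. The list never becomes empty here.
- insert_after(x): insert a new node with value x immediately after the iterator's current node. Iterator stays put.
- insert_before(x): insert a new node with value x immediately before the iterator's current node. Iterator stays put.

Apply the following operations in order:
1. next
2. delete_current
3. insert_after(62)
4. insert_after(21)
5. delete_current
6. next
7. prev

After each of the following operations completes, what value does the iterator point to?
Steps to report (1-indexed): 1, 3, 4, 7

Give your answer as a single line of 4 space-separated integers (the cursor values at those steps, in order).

After 1 (next): list=[1, 9, 8, 6, 5, 7] cursor@9
After 2 (delete_current): list=[1, 8, 6, 5, 7] cursor@8
After 3 (insert_after(62)): list=[1, 8, 62, 6, 5, 7] cursor@8
After 4 (insert_after(21)): list=[1, 8, 21, 62, 6, 5, 7] cursor@8
After 5 (delete_current): list=[1, 21, 62, 6, 5, 7] cursor@21
After 6 (next): list=[1, 21, 62, 6, 5, 7] cursor@62
After 7 (prev): list=[1, 21, 62, 6, 5, 7] cursor@21

Answer: 9 8 8 21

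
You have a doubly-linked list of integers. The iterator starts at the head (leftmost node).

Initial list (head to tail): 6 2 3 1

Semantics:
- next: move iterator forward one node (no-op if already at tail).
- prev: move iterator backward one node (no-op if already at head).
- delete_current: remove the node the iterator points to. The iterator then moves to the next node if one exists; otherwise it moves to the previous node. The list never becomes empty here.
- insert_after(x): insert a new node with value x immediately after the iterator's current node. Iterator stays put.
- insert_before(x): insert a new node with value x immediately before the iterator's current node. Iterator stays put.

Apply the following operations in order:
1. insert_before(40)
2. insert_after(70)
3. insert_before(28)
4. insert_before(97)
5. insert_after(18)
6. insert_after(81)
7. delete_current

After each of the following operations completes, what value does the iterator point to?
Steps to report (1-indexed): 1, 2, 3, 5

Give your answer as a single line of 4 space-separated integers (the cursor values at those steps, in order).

After 1 (insert_before(40)): list=[40, 6, 2, 3, 1] cursor@6
After 2 (insert_after(70)): list=[40, 6, 70, 2, 3, 1] cursor@6
After 3 (insert_before(28)): list=[40, 28, 6, 70, 2, 3, 1] cursor@6
After 4 (insert_before(97)): list=[40, 28, 97, 6, 70, 2, 3, 1] cursor@6
After 5 (insert_after(18)): list=[40, 28, 97, 6, 18, 70, 2, 3, 1] cursor@6
After 6 (insert_after(81)): list=[40, 28, 97, 6, 81, 18, 70, 2, 3, 1] cursor@6
After 7 (delete_current): list=[40, 28, 97, 81, 18, 70, 2, 3, 1] cursor@81

Answer: 6 6 6 6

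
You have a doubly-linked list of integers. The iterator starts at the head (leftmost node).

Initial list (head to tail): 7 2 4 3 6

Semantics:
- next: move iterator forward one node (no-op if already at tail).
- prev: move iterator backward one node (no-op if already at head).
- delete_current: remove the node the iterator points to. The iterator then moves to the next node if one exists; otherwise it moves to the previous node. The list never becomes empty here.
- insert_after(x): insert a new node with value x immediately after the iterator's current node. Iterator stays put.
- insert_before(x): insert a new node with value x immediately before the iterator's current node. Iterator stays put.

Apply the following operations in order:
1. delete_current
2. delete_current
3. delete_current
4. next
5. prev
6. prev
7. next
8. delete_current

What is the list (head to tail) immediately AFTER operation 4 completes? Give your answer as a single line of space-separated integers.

After 1 (delete_current): list=[2, 4, 3, 6] cursor@2
After 2 (delete_current): list=[4, 3, 6] cursor@4
After 3 (delete_current): list=[3, 6] cursor@3
After 4 (next): list=[3, 6] cursor@6

Answer: 3 6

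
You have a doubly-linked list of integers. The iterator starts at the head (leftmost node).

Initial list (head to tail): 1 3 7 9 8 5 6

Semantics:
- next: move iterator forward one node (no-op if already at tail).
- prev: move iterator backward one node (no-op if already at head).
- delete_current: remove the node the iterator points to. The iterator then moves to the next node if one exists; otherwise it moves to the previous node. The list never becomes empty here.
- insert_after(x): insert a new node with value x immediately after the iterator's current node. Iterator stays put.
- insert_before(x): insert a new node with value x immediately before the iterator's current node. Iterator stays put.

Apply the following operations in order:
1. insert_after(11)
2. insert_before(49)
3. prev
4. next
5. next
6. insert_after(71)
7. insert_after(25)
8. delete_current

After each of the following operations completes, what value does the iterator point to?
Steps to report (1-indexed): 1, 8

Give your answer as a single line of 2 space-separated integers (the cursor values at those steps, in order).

After 1 (insert_after(11)): list=[1, 11, 3, 7, 9, 8, 5, 6] cursor@1
After 2 (insert_before(49)): list=[49, 1, 11, 3, 7, 9, 8, 5, 6] cursor@1
After 3 (prev): list=[49, 1, 11, 3, 7, 9, 8, 5, 6] cursor@49
After 4 (next): list=[49, 1, 11, 3, 7, 9, 8, 5, 6] cursor@1
After 5 (next): list=[49, 1, 11, 3, 7, 9, 8, 5, 6] cursor@11
After 6 (insert_after(71)): list=[49, 1, 11, 71, 3, 7, 9, 8, 5, 6] cursor@11
After 7 (insert_after(25)): list=[49, 1, 11, 25, 71, 3, 7, 9, 8, 5, 6] cursor@11
After 8 (delete_current): list=[49, 1, 25, 71, 3, 7, 9, 8, 5, 6] cursor@25

Answer: 1 25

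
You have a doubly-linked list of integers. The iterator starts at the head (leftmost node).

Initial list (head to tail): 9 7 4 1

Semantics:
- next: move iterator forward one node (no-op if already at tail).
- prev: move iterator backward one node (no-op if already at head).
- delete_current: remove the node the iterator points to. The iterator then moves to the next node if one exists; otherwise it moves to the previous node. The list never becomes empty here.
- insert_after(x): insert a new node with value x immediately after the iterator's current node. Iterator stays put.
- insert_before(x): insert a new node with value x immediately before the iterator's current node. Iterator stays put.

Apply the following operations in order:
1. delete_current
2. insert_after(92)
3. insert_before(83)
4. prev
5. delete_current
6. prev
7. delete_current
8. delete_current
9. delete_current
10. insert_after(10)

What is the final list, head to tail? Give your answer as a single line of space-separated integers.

After 1 (delete_current): list=[7, 4, 1] cursor@7
After 2 (insert_after(92)): list=[7, 92, 4, 1] cursor@7
After 3 (insert_before(83)): list=[83, 7, 92, 4, 1] cursor@7
After 4 (prev): list=[83, 7, 92, 4, 1] cursor@83
After 5 (delete_current): list=[7, 92, 4, 1] cursor@7
After 6 (prev): list=[7, 92, 4, 1] cursor@7
After 7 (delete_current): list=[92, 4, 1] cursor@92
After 8 (delete_current): list=[4, 1] cursor@4
After 9 (delete_current): list=[1] cursor@1
After 10 (insert_after(10)): list=[1, 10] cursor@1

Answer: 1 10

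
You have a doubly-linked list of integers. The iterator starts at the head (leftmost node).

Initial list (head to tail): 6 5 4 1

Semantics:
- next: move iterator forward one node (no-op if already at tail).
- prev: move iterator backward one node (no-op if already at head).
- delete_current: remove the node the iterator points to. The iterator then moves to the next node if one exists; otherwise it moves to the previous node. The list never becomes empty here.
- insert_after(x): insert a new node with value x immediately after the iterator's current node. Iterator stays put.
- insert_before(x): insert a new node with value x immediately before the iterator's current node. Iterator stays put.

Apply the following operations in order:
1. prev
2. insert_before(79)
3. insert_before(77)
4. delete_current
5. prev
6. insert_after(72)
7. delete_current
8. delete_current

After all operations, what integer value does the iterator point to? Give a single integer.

Answer: 5

Derivation:
After 1 (prev): list=[6, 5, 4, 1] cursor@6
After 2 (insert_before(79)): list=[79, 6, 5, 4, 1] cursor@6
After 3 (insert_before(77)): list=[79, 77, 6, 5, 4, 1] cursor@6
After 4 (delete_current): list=[79, 77, 5, 4, 1] cursor@5
After 5 (prev): list=[79, 77, 5, 4, 1] cursor@77
After 6 (insert_after(72)): list=[79, 77, 72, 5, 4, 1] cursor@77
After 7 (delete_current): list=[79, 72, 5, 4, 1] cursor@72
After 8 (delete_current): list=[79, 5, 4, 1] cursor@5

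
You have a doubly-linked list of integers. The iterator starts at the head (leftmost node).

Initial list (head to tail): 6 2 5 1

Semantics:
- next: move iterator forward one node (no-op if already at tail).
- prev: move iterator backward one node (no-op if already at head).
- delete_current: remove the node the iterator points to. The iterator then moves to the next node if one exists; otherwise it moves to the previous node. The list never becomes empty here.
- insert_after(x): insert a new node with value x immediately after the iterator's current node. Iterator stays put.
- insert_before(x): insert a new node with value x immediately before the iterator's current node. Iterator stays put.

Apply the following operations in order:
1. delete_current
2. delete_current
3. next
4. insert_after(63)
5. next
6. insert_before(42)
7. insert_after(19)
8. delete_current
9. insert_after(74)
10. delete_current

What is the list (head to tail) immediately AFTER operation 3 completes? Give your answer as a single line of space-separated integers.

Answer: 5 1

Derivation:
After 1 (delete_current): list=[2, 5, 1] cursor@2
After 2 (delete_current): list=[5, 1] cursor@5
After 3 (next): list=[5, 1] cursor@1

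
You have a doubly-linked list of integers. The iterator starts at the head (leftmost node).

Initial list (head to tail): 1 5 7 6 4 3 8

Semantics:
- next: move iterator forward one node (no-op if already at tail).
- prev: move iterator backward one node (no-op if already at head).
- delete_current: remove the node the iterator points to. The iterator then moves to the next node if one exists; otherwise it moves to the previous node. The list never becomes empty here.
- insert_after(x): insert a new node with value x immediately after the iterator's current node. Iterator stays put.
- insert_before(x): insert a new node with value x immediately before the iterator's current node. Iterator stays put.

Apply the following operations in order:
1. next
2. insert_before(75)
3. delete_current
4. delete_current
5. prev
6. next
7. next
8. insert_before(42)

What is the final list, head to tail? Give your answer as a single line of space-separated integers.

After 1 (next): list=[1, 5, 7, 6, 4, 3, 8] cursor@5
After 2 (insert_before(75)): list=[1, 75, 5, 7, 6, 4, 3, 8] cursor@5
After 3 (delete_current): list=[1, 75, 7, 6, 4, 3, 8] cursor@7
After 4 (delete_current): list=[1, 75, 6, 4, 3, 8] cursor@6
After 5 (prev): list=[1, 75, 6, 4, 3, 8] cursor@75
After 6 (next): list=[1, 75, 6, 4, 3, 8] cursor@6
After 7 (next): list=[1, 75, 6, 4, 3, 8] cursor@4
After 8 (insert_before(42)): list=[1, 75, 6, 42, 4, 3, 8] cursor@4

Answer: 1 75 6 42 4 3 8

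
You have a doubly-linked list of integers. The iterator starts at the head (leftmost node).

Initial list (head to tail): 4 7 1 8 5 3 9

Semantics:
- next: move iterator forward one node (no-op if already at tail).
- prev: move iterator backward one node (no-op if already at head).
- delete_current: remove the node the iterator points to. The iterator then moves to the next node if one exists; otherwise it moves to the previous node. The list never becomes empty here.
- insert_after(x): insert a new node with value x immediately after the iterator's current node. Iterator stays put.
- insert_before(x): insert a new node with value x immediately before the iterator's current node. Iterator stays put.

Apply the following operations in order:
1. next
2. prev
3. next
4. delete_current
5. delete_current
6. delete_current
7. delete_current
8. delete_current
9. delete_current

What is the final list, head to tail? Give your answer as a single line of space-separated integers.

After 1 (next): list=[4, 7, 1, 8, 5, 3, 9] cursor@7
After 2 (prev): list=[4, 7, 1, 8, 5, 3, 9] cursor@4
After 3 (next): list=[4, 7, 1, 8, 5, 3, 9] cursor@7
After 4 (delete_current): list=[4, 1, 8, 5, 3, 9] cursor@1
After 5 (delete_current): list=[4, 8, 5, 3, 9] cursor@8
After 6 (delete_current): list=[4, 5, 3, 9] cursor@5
After 7 (delete_current): list=[4, 3, 9] cursor@3
After 8 (delete_current): list=[4, 9] cursor@9
After 9 (delete_current): list=[4] cursor@4

Answer: 4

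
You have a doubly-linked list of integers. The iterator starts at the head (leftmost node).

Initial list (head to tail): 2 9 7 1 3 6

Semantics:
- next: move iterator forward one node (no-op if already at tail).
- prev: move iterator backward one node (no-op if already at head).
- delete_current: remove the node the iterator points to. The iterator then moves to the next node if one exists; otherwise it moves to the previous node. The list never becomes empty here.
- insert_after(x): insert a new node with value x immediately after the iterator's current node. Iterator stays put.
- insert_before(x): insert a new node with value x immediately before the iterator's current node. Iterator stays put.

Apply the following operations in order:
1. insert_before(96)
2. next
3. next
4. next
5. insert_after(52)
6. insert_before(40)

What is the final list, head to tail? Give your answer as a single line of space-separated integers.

Answer: 96 2 9 7 40 1 52 3 6

Derivation:
After 1 (insert_before(96)): list=[96, 2, 9, 7, 1, 3, 6] cursor@2
After 2 (next): list=[96, 2, 9, 7, 1, 3, 6] cursor@9
After 3 (next): list=[96, 2, 9, 7, 1, 3, 6] cursor@7
After 4 (next): list=[96, 2, 9, 7, 1, 3, 6] cursor@1
After 5 (insert_after(52)): list=[96, 2, 9, 7, 1, 52, 3, 6] cursor@1
After 6 (insert_before(40)): list=[96, 2, 9, 7, 40, 1, 52, 3, 6] cursor@1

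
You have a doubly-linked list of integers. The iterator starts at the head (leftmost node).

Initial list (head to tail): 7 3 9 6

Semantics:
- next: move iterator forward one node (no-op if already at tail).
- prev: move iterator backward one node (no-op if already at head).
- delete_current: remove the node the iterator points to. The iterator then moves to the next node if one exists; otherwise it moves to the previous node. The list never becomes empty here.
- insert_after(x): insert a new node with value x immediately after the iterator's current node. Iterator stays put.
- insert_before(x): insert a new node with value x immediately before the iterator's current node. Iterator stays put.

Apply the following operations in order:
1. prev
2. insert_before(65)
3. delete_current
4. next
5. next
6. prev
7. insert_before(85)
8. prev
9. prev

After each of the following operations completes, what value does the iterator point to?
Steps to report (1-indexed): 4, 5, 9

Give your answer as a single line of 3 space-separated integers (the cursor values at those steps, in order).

Answer: 9 6 3

Derivation:
After 1 (prev): list=[7, 3, 9, 6] cursor@7
After 2 (insert_before(65)): list=[65, 7, 3, 9, 6] cursor@7
After 3 (delete_current): list=[65, 3, 9, 6] cursor@3
After 4 (next): list=[65, 3, 9, 6] cursor@9
After 5 (next): list=[65, 3, 9, 6] cursor@6
After 6 (prev): list=[65, 3, 9, 6] cursor@9
After 7 (insert_before(85)): list=[65, 3, 85, 9, 6] cursor@9
After 8 (prev): list=[65, 3, 85, 9, 6] cursor@85
After 9 (prev): list=[65, 3, 85, 9, 6] cursor@3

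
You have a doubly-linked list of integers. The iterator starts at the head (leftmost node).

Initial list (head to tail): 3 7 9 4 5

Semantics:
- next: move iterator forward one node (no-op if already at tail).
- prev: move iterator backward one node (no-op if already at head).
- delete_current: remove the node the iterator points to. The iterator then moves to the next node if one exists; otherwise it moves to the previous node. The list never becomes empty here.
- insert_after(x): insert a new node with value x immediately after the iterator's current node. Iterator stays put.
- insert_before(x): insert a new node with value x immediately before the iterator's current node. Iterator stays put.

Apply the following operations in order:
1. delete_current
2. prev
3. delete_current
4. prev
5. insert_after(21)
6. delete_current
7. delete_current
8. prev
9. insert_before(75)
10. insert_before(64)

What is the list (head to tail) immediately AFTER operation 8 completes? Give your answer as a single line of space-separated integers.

After 1 (delete_current): list=[7, 9, 4, 5] cursor@7
After 2 (prev): list=[7, 9, 4, 5] cursor@7
After 3 (delete_current): list=[9, 4, 5] cursor@9
After 4 (prev): list=[9, 4, 5] cursor@9
After 5 (insert_after(21)): list=[9, 21, 4, 5] cursor@9
After 6 (delete_current): list=[21, 4, 5] cursor@21
After 7 (delete_current): list=[4, 5] cursor@4
After 8 (prev): list=[4, 5] cursor@4

Answer: 4 5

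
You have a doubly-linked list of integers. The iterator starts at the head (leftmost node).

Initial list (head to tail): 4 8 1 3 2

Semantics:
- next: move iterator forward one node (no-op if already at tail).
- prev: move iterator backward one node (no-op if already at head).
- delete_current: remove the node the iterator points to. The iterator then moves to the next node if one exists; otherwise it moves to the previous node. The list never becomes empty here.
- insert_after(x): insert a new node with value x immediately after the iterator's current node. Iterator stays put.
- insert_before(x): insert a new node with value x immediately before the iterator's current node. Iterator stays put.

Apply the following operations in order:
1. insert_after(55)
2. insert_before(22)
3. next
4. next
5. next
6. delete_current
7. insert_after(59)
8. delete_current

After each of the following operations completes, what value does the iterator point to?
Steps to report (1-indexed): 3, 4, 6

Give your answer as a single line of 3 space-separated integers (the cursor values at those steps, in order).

Answer: 55 8 3

Derivation:
After 1 (insert_after(55)): list=[4, 55, 8, 1, 3, 2] cursor@4
After 2 (insert_before(22)): list=[22, 4, 55, 8, 1, 3, 2] cursor@4
After 3 (next): list=[22, 4, 55, 8, 1, 3, 2] cursor@55
After 4 (next): list=[22, 4, 55, 8, 1, 3, 2] cursor@8
After 5 (next): list=[22, 4, 55, 8, 1, 3, 2] cursor@1
After 6 (delete_current): list=[22, 4, 55, 8, 3, 2] cursor@3
After 7 (insert_after(59)): list=[22, 4, 55, 8, 3, 59, 2] cursor@3
After 8 (delete_current): list=[22, 4, 55, 8, 59, 2] cursor@59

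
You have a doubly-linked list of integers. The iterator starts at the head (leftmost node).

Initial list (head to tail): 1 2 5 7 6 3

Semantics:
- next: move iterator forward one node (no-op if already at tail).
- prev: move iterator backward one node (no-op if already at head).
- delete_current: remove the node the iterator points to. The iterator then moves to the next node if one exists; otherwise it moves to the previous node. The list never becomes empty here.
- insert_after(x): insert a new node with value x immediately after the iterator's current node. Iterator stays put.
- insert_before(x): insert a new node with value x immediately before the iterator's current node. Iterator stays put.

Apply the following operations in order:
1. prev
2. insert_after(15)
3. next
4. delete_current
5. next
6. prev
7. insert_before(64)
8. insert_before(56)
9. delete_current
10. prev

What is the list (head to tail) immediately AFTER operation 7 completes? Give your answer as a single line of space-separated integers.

Answer: 1 64 2 5 7 6 3

Derivation:
After 1 (prev): list=[1, 2, 5, 7, 6, 3] cursor@1
After 2 (insert_after(15)): list=[1, 15, 2, 5, 7, 6, 3] cursor@1
After 3 (next): list=[1, 15, 2, 5, 7, 6, 3] cursor@15
After 4 (delete_current): list=[1, 2, 5, 7, 6, 3] cursor@2
After 5 (next): list=[1, 2, 5, 7, 6, 3] cursor@5
After 6 (prev): list=[1, 2, 5, 7, 6, 3] cursor@2
After 7 (insert_before(64)): list=[1, 64, 2, 5, 7, 6, 3] cursor@2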